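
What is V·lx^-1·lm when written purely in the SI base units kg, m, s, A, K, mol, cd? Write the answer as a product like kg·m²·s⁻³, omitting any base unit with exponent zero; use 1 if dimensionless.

V = W/A (potential = power per current),
    = kg·m²·s⁻³·A⁻¹.
lx = lm/m² (illuminance = luminous flux per area),
    = m⁻²·cd.
So lx⁻¹ = m²·cd⁻¹.
lm = cd·sr = cd (luminous flux; sr is dimensionless).
Combining: V·lx⁻¹·lm = (kg·m²·s⁻³·A⁻¹) · (m²·cd⁻¹) · cd = kg·m⁴·s⁻³·A⁻¹.

kg·m⁴·s⁻³·A⁻¹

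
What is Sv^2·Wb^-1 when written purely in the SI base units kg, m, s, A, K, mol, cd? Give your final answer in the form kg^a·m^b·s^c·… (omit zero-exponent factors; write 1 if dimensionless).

Sv = J/kg (equivalent dose = energy per mass),
    = m²·s⁻².
So Sv² = m⁴·s⁻⁴.
Wb = V·s (flux: a volt is a weber per second),
    = kg·m²·s⁻²·A⁻¹.
So Wb⁻¹ = kg⁻¹·m⁻²·s²·A.
Combining: Sv²·Wb⁻¹ = (m⁴·s⁻⁴) · (kg⁻¹·m⁻²·s²·A) = kg⁻¹·m²·s⁻²·A.

kg⁻¹·m²·s⁻²·A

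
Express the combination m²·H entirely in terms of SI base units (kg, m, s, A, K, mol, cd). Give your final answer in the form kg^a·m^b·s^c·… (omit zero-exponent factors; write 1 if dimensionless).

kg·m⁴·s⁻²·A⁻²

H = Wb/A (inductance = flux per current),
    = kg·m²·s⁻²·A⁻².
Combining: m²·H = m² · (kg·m²·s⁻²·A⁻²) = kg·m⁴·s⁻²·A⁻².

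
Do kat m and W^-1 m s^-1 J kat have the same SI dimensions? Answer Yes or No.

Yes

Left side:
  kat = mol/s = s⁻¹·mol (catalytic activity).
  Combining: kat·m = (s⁻¹·mol) · m = m·s⁻¹·mol.
Right side:
  W = J/s (power = energy per time),
      = kg·m²·s⁻³.
  So W⁻¹ = kg⁻¹·m⁻²·s³.
  J = N·m (work = force × distance),
      = kg·m²·s⁻².
  kat = mol/s = s⁻¹·mol (catalytic activity).
  Combining: W⁻¹·m·s⁻¹·J·kat = (kg⁻¹·m⁻²·s³) · m · s⁻¹ · (kg·m²·s⁻²) · (s⁻¹·mol) = m·s⁻¹·mol.
Both reduce to m·s⁻¹·mol.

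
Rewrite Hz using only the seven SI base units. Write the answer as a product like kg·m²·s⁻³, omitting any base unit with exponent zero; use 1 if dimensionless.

Hz = 1/s = s⁻¹ (frequency is cycles per second).

s⁻¹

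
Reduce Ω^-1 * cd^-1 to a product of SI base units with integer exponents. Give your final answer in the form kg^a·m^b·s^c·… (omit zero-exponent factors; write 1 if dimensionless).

Ω = kg·m²·s⁻³·A⁻².
So Ω⁻¹ = kg⁻¹·m⁻²·s³·A².
Combining: Ω⁻¹·cd⁻¹ = (kg⁻¹·m⁻²·s³·A²) · cd⁻¹ = kg⁻¹·m⁻²·s³·A²·cd⁻¹.

kg⁻¹·m⁻²·s³·A²·cd⁻¹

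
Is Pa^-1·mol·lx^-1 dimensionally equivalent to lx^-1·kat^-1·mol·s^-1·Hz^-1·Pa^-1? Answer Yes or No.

Left side:
  Pa = kg·m⁻¹·s⁻².
  So Pa⁻¹ = kg⁻¹·m·s².
  lx = m⁻²·cd.
  So lx⁻¹ = m²·cd⁻¹.
  Combining: Pa⁻¹·mol·lx⁻¹ = (kg⁻¹·m·s²) · mol · (m²·cd⁻¹) = kg⁻¹·m³·s²·mol·cd⁻¹.
Right side:
  lx = lm/m² (illuminance = luminous flux per area),
      = m⁻²·cd.
  So lx⁻¹ = m²·cd⁻¹.
  kat = mol/s = s⁻¹·mol (catalytic activity).
  So kat⁻¹ = s·mol⁻¹.
  Hz = 1/s = s⁻¹ (frequency is cycles per second).
  So Hz⁻¹ = s.
  Pa = N/m² (pressure = force per area),
      = kg·m⁻¹·s⁻².
  So Pa⁻¹ = kg⁻¹·m·s².
  Combining: lx⁻¹·kat⁻¹·mol·s⁻¹·Hz⁻¹·Pa⁻¹ = (m²·cd⁻¹) · (s·mol⁻¹) · mol · s⁻¹ · s · (kg⁻¹·m·s²) = kg⁻¹·m³·s³·cd⁻¹.
Left is kg⁻¹·m³·s²·mol·cd⁻¹; right is kg⁻¹·m³·s³·cd⁻¹ — different.

No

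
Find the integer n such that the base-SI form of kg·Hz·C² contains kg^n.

1

Hz = s⁻¹.
C = s·A.
So C² = s²·A².
Combining: kg·Hz·C² = kg · s⁻¹ · (s²·A²) = kg·s·A².
The exponent of kg is 1.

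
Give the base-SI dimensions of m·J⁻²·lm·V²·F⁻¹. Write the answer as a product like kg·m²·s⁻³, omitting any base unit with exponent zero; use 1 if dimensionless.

J = N·m (work = force × distance),
    = kg·m²·s⁻².
So J⁻² = kg⁻²·m⁻⁴·s⁴.
lm = cd·sr = cd (luminous flux; sr is dimensionless).
V = W/A (potential = power per current),
    = kg·m²·s⁻³·A⁻¹.
So V² = kg²·m⁴·s⁻⁶·A⁻².
F = C/V (capacitance = charge per voltage),
    = A·s/(kg·m²·s⁻³·A⁻¹) (substituting C and V),
    = kg⁻¹·m⁻²·s⁴·A².
So F⁻¹ = kg·m²·s⁻⁴·A⁻².
Combining: m·J⁻²·lm·V²·F⁻¹ = m · (kg⁻²·m⁻⁴·s⁴) · cd · (kg²·m⁴·s⁻⁶·A⁻²) · (kg·m²·s⁻⁴·A⁻²) = kg·m³·s⁻⁶·A⁻⁴·cd.

kg·m³·s⁻⁶·A⁻⁴·cd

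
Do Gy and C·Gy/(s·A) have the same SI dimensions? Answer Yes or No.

Left side:
  Gy = m²·s⁻².
Right side:
  C = A·s = s·A (charge = current × time).
  Gy = J/kg (absorbed dose = energy per mass),
      = m²·s⁻².
  Combining: s⁻¹·C·Gy·A⁻¹ = s⁻¹ · (s·A) · (m²·s⁻²) · A⁻¹ = m²·s⁻².
Both reduce to m²·s⁻².

Yes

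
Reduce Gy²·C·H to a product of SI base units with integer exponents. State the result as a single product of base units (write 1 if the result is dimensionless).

kg·m⁶·s⁻⁵·A⁻¹

Gy = J/kg (absorbed dose = energy per mass),
    = m²·s⁻².
So Gy² = m⁴·s⁻⁴.
C = A·s = s·A (charge = current × time).
H = Wb/A (inductance = flux per current),
    = kg·m²·s⁻²·A⁻².
Combining: Gy²·C·H = (m⁴·s⁻⁴) · (s·A) · (kg·m²·s⁻²·A⁻²) = kg·m⁶·s⁻⁵·A⁻¹.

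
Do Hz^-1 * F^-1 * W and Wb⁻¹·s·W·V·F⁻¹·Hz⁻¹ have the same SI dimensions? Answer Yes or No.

Yes

Left side:
  Hz = 1/s = s⁻¹ (frequency is cycles per second).
  So Hz⁻¹ = s.
  F = C/V (capacitance = charge per voltage),
      = A·s/(kg·m²·s⁻³·A⁻¹) (substituting C and V),
      = kg⁻¹·m⁻²·s⁴·A².
  So F⁻¹ = kg·m²·s⁻⁴·A⁻².
  W = J/s (power = energy per time),
      = kg·m²·s⁻³.
  Combining: Hz⁻¹·F⁻¹·W = s · (kg·m²·s⁻⁴·A⁻²) · (kg·m²·s⁻³) = kg²·m⁴·s⁻⁶·A⁻².
Right side:
  Wb = kg·m²·s⁻²·A⁻¹.
  So Wb⁻¹ = kg⁻¹·m⁻²·s²·A.
  W = kg·m²·s⁻³.
  V = kg·m²·s⁻³·A⁻¹.
  F = kg⁻¹·m⁻²·s⁴·A².
  So F⁻¹ = kg·m²·s⁻⁴·A⁻².
  Hz = s⁻¹.
  So Hz⁻¹ = s.
  Combining: Wb⁻¹·s·W·V·F⁻¹·Hz⁻¹ = (kg⁻¹·m⁻²·s²·A) · s · (kg·m²·s⁻³) · (kg·m²·s⁻³·A⁻¹) · (kg·m²·s⁻⁴·A⁻²) · s = kg²·m⁴·s⁻⁶·A⁻².
Both reduce to kg²·m⁴·s⁻⁶·A⁻².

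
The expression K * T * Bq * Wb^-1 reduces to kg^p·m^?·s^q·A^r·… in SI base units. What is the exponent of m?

-2

T = kg·s⁻²·A⁻¹.
Bq = s⁻¹.
Wb = kg·m²·s⁻²·A⁻¹.
So Wb⁻¹ = kg⁻¹·m⁻²·s²·A.
Combining: K·T·Bq·Wb⁻¹ = K · (kg·s⁻²·A⁻¹) · s⁻¹ · (kg⁻¹·m⁻²·s²·A) = m⁻²·s⁻¹·K.
The exponent of m is -2.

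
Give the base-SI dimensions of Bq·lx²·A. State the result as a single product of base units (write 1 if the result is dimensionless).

m⁻⁴·s⁻¹·A·cd²

Bq = 1/s = s⁻¹ (activity is decays per second).
lx = lm/m² (illuminance = luminous flux per area),
    = m⁻²·cd.
So lx² = m⁻⁴·cd².
Combining: Bq·lx²·A = s⁻¹ · (m⁻⁴·cd²) · A = m⁻⁴·s⁻¹·A·cd².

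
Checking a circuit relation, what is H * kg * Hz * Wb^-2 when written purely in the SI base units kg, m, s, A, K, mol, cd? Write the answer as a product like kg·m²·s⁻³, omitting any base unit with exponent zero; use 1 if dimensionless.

H = Wb/A (inductance = flux per current),
    = kg·m²·s⁻²·A⁻².
Hz = 1/s = s⁻¹ (frequency is cycles per second).
Wb = V·s (flux: a volt is a weber per second),
    = kg·m²·s⁻²·A⁻¹.
So Wb⁻² = kg⁻²·m⁻⁴·s⁴·A².
Combining: H·kg·Hz·Wb⁻² = (kg·m²·s⁻²·A⁻²) · kg · s⁻¹ · (kg⁻²·m⁻⁴·s⁴·A²) = m⁻²·s.

m⁻²·s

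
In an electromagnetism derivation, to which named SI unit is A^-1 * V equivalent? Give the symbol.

Ω

V = kg·m²·s⁻³·A⁻¹.
Combining: A⁻¹·V = A⁻¹ · (kg·m²·s⁻³·A⁻¹) = kg·m²·s⁻³·A⁻².
kg·m²·s⁻³·A⁻² is the base-SI form of the ohm.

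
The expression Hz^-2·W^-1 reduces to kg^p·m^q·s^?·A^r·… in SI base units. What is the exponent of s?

5

Hz = s⁻¹.
So Hz⁻² = s².
W = kg·m²·s⁻³.
So W⁻¹ = kg⁻¹·m⁻²·s³.
Combining: Hz⁻²·W⁻¹ = s² · (kg⁻¹·m⁻²·s³) = kg⁻¹·m⁻²·s⁵.
The exponent of s is 5.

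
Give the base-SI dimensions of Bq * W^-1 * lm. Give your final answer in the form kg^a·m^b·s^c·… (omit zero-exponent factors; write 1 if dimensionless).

Bq = s⁻¹.
W = kg·m²·s⁻³.
So W⁻¹ = kg⁻¹·m⁻²·s³.
lm = cd.
Combining: Bq·W⁻¹·lm = s⁻¹ · (kg⁻¹·m⁻²·s³) · cd = kg⁻¹·m⁻²·s²·cd.

kg⁻¹·m⁻²·s²·cd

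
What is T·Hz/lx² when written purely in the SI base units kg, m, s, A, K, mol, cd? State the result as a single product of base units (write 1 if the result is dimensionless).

T = kg·s⁻²·A⁻¹.
lx = m⁻²·cd.
So lx⁻² = m⁴·cd⁻².
Hz = s⁻¹.
Combining: T·lx⁻²·Hz = (kg·s⁻²·A⁻¹) · (m⁴·cd⁻²) · s⁻¹ = kg·m⁴·s⁻³·A⁻¹·cd⁻².

kg·m⁴·s⁻³·A⁻¹·cd⁻²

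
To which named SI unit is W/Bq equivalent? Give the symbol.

W = J/s (power = energy per time),
    = kg·m²·s⁻³.
Bq = 1/s = s⁻¹ (activity is decays per second).
So Bq⁻¹ = s.
Combining: W·Bq⁻¹ = (kg·m²·s⁻³) · s = kg·m²·s⁻².
kg·m²·s⁻² is the base-SI form of the joule.

J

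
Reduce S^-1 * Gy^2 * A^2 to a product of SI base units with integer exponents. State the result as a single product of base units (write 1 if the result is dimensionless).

kg·m⁶·s⁻⁷

S = kg⁻¹·m⁻²·s³·A².
So S⁻¹ = kg·m²·s⁻³·A⁻².
Gy = m²·s⁻².
So Gy² = m⁴·s⁻⁴.
Combining: S⁻¹·Gy²·A² = (kg·m²·s⁻³·A⁻²) · (m⁴·s⁻⁴) · A² = kg·m⁶·s⁻⁷.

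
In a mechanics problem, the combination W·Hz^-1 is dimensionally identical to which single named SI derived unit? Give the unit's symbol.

J

W = kg·m²·s⁻³.
Hz = s⁻¹.
So Hz⁻¹ = s.
Combining: W·Hz⁻¹ = (kg·m²·s⁻³) · s = kg·m²·s⁻².
kg·m²·s⁻² is the base-SI form of the joule.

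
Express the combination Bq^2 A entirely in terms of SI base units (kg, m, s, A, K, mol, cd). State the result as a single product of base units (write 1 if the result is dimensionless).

Bq = s⁻¹.
So Bq² = s⁻².
Combining: Bq²·A = s⁻² · A = s⁻²·A.

s⁻²·A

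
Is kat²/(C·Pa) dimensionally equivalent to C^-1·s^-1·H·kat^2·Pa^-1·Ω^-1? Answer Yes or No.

Yes

Left side:
  kat = mol/s = s⁻¹·mol (catalytic activity).
  So kat² = s⁻²·mol².
  C = A·s = s·A (charge = current × time).
  So C⁻¹ = s⁻¹·A⁻¹.
  Pa = N/m² (pressure = force per area),
      = kg·m⁻¹·s⁻².
  So Pa⁻¹ = kg⁻¹·m·s².
  Combining: kat²·C⁻¹·Pa⁻¹ = (s⁻²·mol²) · (s⁻¹·A⁻¹) · (kg⁻¹·m·s²) = kg⁻¹·m·s⁻¹·A⁻¹·mol².
Right side:
  C = A·s = s·A (charge = current × time).
  So C⁻¹ = s⁻¹·A⁻¹.
  H = Wb/A (inductance = flux per current),
      = kg·m²·s⁻²·A⁻².
  kat = mol/s = s⁻¹·mol (catalytic activity).
  So kat² = s⁻²·mol².
  Pa = N/m² (pressure = force per area),
      = kg·m⁻¹·s⁻².
  So Pa⁻¹ = kg⁻¹·m·s².
  Ω = V/A (resistance = voltage per current),
      = kg·m²·s⁻³·A⁻².
  So Ω⁻¹ = kg⁻¹·m⁻²·s³·A².
  Combining: C⁻¹·s⁻¹·H·kat²·Pa⁻¹·Ω⁻¹ = (s⁻¹·A⁻¹) · s⁻¹ · (kg·m²·s⁻²·A⁻²) · (s⁻²·mol²) · (kg⁻¹·m·s²) · (kg⁻¹·m⁻²·s³·A²) = kg⁻¹·m·s⁻¹·A⁻¹·mol².
Both reduce to kg⁻¹·m·s⁻¹·A⁻¹·mol².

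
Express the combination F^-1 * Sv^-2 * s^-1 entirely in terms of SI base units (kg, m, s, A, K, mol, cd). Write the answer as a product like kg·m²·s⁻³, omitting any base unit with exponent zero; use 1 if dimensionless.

F = kg⁻¹·m⁻²·s⁴·A².
So F⁻¹ = kg·m²·s⁻⁴·A⁻².
Sv = m²·s⁻².
So Sv⁻² = m⁻⁴·s⁴.
Combining: F⁻¹·Sv⁻²·s⁻¹ = (kg·m²·s⁻⁴·A⁻²) · (m⁻⁴·s⁴) · s⁻¹ = kg·m⁻²·s⁻¹·A⁻².

kg·m⁻²·s⁻¹·A⁻²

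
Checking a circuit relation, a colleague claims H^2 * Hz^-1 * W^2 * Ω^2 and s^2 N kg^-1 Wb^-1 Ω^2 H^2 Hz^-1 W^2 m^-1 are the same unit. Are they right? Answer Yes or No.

No

Left side:
  H = kg·m²·s⁻²·A⁻².
  So H² = kg²·m⁴·s⁻⁴·A⁻⁴.
  Hz = s⁻¹.
  So Hz⁻¹ = s.
  W = kg·m²·s⁻³.
  So W² = kg²·m⁴·s⁻⁶.
  Ω = kg·m²·s⁻³·A⁻².
  So Ω² = kg²·m⁴·s⁻⁶·A⁻⁴.
  Combining: H²·Hz⁻¹·W²·Ω² = (kg²·m⁴·s⁻⁴·A⁻⁴) · s · (kg²·m⁴·s⁻⁶) · (kg²·m⁴·s⁻⁶·A⁻⁴) = kg⁶·m¹²·s⁻¹⁵·A⁻⁸.
Right side:
  N = kg·m·s⁻².
  Wb = kg·m²·s⁻²·A⁻¹.
  So Wb⁻¹ = kg⁻¹·m⁻²·s²·A.
  Ω = kg·m²·s⁻³·A⁻².
  So Ω² = kg²·m⁴·s⁻⁶·A⁻⁴.
  H = kg·m²·s⁻²·A⁻².
  So H² = kg²·m⁴·s⁻⁴·A⁻⁴.
  Hz = s⁻¹.
  So Hz⁻¹ = s.
  W = kg·m²·s⁻³.
  So W² = kg²·m⁴·s⁻⁶.
  Combining: s²·N·kg⁻¹·Wb⁻¹·Ω²·H²·Hz⁻¹·W²·m⁻¹ = s² · (kg·m·s⁻²) · kg⁻¹ · (kg⁻¹·m⁻²·s²·A) · (kg²·m⁴·s⁻⁶·A⁻⁴) · (kg²·m⁴·s⁻⁴·A⁻⁴) · s · (kg²·m⁴·s⁻⁶) · m⁻¹ = kg⁵·m¹⁰·s⁻¹³·A⁻⁷.
Left is kg⁶·m¹²·s⁻¹⁵·A⁻⁸; right is kg⁵·m¹⁰·s⁻¹³·A⁻⁷ — different.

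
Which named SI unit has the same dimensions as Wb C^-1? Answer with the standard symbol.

Ω

Wb = kg·m²·s⁻²·A⁻¹.
C = s·A.
So C⁻¹ = s⁻¹·A⁻¹.
Combining: Wb·C⁻¹ = (kg·m²·s⁻²·A⁻¹) · (s⁻¹·A⁻¹) = kg·m²·s⁻³·A⁻².
kg·m²·s⁻³·A⁻² is the base-SI form of the ohm.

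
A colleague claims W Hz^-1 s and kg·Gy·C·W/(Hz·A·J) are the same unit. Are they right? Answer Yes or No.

Left side:
  W = kg·m²·s⁻³.
  Hz = s⁻¹.
  So Hz⁻¹ = s.
  Combining: W·Hz⁻¹·s = (kg·m²·s⁻³) · s · s = kg·m²·s⁻¹.
Right side:
  Hz = s⁻¹.
  So Hz⁻¹ = s.
  Gy = m²·s⁻².
  C = s·A.
  W = kg·m²·s⁻³.
  J = kg·m²·s⁻².
  So J⁻¹ = kg⁻¹·m⁻²·s².
  Combining: kg·Hz⁻¹·Gy·A⁻¹·C·W·J⁻¹ = kg · s · (m²·s⁻²) · A⁻¹ · (s·A) · (kg·m²·s⁻³) · (kg⁻¹·m⁻²·s²) = kg·m²·s⁻¹.
Both reduce to kg·m²·s⁻¹.

Yes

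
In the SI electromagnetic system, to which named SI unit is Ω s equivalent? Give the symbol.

H

Ω = V/A (resistance = voltage per current),
    = kg·m²·s⁻³·A⁻².
Combining: Ω·s = (kg·m²·s⁻³·A⁻²) · s = kg·m²·s⁻²·A⁻².
kg·m²·s⁻²·A⁻² is the base-SI form of the henry.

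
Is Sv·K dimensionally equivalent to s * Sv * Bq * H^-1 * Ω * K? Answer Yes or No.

No

Left side:
  Sv = J/kg (equivalent dose = energy per mass),
      = m²·s⁻².
  Combining: Sv·K = (m²·s⁻²) · K = m²·s⁻²·K.
Right side:
  Sv = m²·s⁻².
  Bq = s⁻¹.
  H = kg·m²·s⁻²·A⁻².
  So H⁻¹ = kg⁻¹·m⁻²·s²·A².
  Ω = kg·m²·s⁻³·A⁻².
  Combining: s·Sv·Bq·H⁻¹·Ω·K = s · (m²·s⁻²) · s⁻¹ · (kg⁻¹·m⁻²·s²·A²) · (kg·m²·s⁻³·A⁻²) · K = m²·s⁻³·K.
Left is m²·s⁻²·K; right is m²·s⁻³·K — different.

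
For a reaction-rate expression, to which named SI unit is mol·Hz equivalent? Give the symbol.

kat

Hz = 1/s = s⁻¹ (frequency is cycles per second).
Combining: mol·Hz = mol · s⁻¹ = s⁻¹·mol.
s⁻¹·mol is the base-SI form of the katal.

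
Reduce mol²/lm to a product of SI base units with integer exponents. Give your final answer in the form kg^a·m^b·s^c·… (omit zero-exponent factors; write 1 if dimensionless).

lm = cd·sr = cd (luminous flux; sr is dimensionless).
So lm⁻¹ = cd⁻¹.
Combining: mol²·lm⁻¹ = mol² · cd⁻¹ = mol²·cd⁻¹.

mol²·cd⁻¹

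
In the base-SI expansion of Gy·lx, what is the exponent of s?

-2

Gy = m²·s⁻².
lx = m⁻²·cd.
Combining: Gy·lx = (m²·s⁻²) · (m⁻²·cd) = s⁻²·cd.
The exponent of s is -2.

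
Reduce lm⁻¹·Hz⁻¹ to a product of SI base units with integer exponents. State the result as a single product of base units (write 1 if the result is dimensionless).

s·cd⁻¹

lm = cd·sr = cd (luminous flux; sr is dimensionless).
So lm⁻¹ = cd⁻¹.
Hz = 1/s = s⁻¹ (frequency is cycles per second).
So Hz⁻¹ = s.
Combining: lm⁻¹·Hz⁻¹ = cd⁻¹ · s = s·cd⁻¹.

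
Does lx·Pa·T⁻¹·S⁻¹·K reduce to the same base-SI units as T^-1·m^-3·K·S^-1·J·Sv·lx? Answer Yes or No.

Left side:
  lx = lm/m² (illuminance = luminous flux per area),
      = m⁻²·cd.
  Pa = N/m² (pressure = force per area),
      = kg·m⁻¹·s⁻².
  T = Wb/m² (flux density = flux per area),
      = kg·s⁻²·A⁻¹.
  So T⁻¹ = kg⁻¹·s²·A.
  S = 1/Ω (conductance is reciprocal resistance),
      = kg⁻¹·m⁻²·s³·A².
  So S⁻¹ = kg·m²·s⁻³·A⁻².
  Combining: lx·Pa·T⁻¹·S⁻¹·K = (m⁻²·cd) · (kg·m⁻¹·s⁻²) · (kg⁻¹·s²·A) · (kg·m²·s⁻³·A⁻²) · K = kg·m⁻¹·s⁻³·A⁻¹·K·cd.
Right side:
  T = kg·s⁻²·A⁻¹.
  So T⁻¹ = kg⁻¹·s²·A.
  S = kg⁻¹·m⁻²·s³·A².
  So S⁻¹ = kg·m²·s⁻³·A⁻².
  J = kg·m²·s⁻².
  Sv = m²·s⁻².
  lx = m⁻²·cd.
  Combining: T⁻¹·m⁻³·K·S⁻¹·J·Sv·lx = (kg⁻¹·s²·A) · m⁻³ · K · (kg·m²·s⁻³·A⁻²) · (kg·m²·s⁻²) · (m²·s⁻²) · (m⁻²·cd) = kg·m·s⁻⁵·A⁻¹·K·cd.
Left is kg·m⁻¹·s⁻³·A⁻¹·K·cd; right is kg·m·s⁻⁵·A⁻¹·K·cd — different.

No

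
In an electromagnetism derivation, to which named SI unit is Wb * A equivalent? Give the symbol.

J

Wb = kg·m²·s⁻²·A⁻¹.
Combining: Wb·A = (kg·m²·s⁻²·A⁻¹) · A = kg·m²·s⁻².
kg·m²·s⁻² is the base-SI form of the joule.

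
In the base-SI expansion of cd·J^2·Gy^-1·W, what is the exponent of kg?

J = N·m (work = force × distance),
    = kg·m²·s⁻².
So J² = kg²·m⁴·s⁻⁴.
Gy = J/kg (absorbed dose = energy per mass),
    = m²·s⁻².
So Gy⁻¹ = m⁻²·s².
W = J/s (power = energy per time),
    = kg·m²·s⁻³.
Combining: cd·J²·Gy⁻¹·W = cd · (kg²·m⁴·s⁻⁴) · (m⁻²·s²) · (kg·m²·s⁻³) = kg³·m⁴·s⁻⁵·cd.
The exponent of kg is 3.

3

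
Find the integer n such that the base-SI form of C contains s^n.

C = A·s = s·A (charge = current × time).
The exponent of s is 1.

1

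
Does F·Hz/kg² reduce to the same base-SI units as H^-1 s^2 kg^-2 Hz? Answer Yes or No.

Left side:
  F = C/V (capacitance = charge per voltage),
      = A·s/(kg·m²·s⁻³·A⁻¹) (substituting C and V),
      = kg⁻¹·m⁻²·s⁴·A².
  Hz = 1/s = s⁻¹ (frequency is cycles per second).
  Combining: F·kg⁻²·Hz = (kg⁻¹·m⁻²·s⁴·A²) · kg⁻² · s⁻¹ = kg⁻³·m⁻²·s³·A².
Right side:
  H = kg·m²·s⁻²·A⁻².
  So H⁻¹ = kg⁻¹·m⁻²·s²·A².
  Hz = s⁻¹.
  Combining: H⁻¹·s²·kg⁻²·Hz = (kg⁻¹·m⁻²·s²·A²) · s² · kg⁻² · s⁻¹ = kg⁻³·m⁻²·s³·A².
Both reduce to kg⁻³·m⁻²·s³·A².

Yes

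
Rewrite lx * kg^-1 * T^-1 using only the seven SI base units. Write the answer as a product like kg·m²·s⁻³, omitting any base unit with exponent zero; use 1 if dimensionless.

kg⁻²·m⁻²·s²·A·cd

lx = lm/m² (illuminance = luminous flux per area),
    = m⁻²·cd.
T = Wb/m² (flux density = flux per area),
    = kg·s⁻²·A⁻¹.
So T⁻¹ = kg⁻¹·s²·A.
Combining: lx·kg⁻¹·T⁻¹ = (m⁻²·cd) · kg⁻¹ · (kg⁻¹·s²·A) = kg⁻²·m⁻²·s²·A·cd.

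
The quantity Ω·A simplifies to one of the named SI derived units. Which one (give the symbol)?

Ω = V/A (resistance = voltage per current),
    = kg·m²·s⁻³·A⁻².
Combining: Ω·A = (kg·m²·s⁻³·A⁻²) · A = kg·m²·s⁻³·A⁻¹.
kg·m²·s⁻³·A⁻¹ is the base-SI form of the volt.

V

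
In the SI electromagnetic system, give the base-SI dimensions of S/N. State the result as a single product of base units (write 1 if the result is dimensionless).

kg⁻²·m⁻³·s⁵·A²

S = kg⁻¹·m⁻²·s³·A².
N = kg·m·s⁻².
So N⁻¹ = kg⁻¹·m⁻¹·s².
Combining: S·N⁻¹ = (kg⁻¹·m⁻²·s³·A²) · (kg⁻¹·m⁻¹·s²) = kg⁻²·m⁻³·s⁵·A².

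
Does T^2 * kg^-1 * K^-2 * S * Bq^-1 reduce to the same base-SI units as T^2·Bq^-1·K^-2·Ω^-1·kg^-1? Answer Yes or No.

Yes

Left side:
  T = Wb/m² (flux density = flux per area),
      = kg·s⁻²·A⁻¹.
  So T² = kg²·s⁻⁴·A⁻².
  S = 1/Ω (conductance is reciprocal resistance),
      = kg⁻¹·m⁻²·s³·A².
  Bq = 1/s = s⁻¹ (activity is decays per second).
  So Bq⁻¹ = s.
  Combining: T²·kg⁻¹·K⁻²·S·Bq⁻¹ = (kg²·s⁻⁴·A⁻²) · kg⁻¹ · K⁻² · (kg⁻¹·m⁻²·s³·A²) · s = m⁻²·K⁻².
Right side:
  T = Wb/m² (flux density = flux per area),
      = kg·s⁻²·A⁻¹.
  So T² = kg²·s⁻⁴·A⁻².
  Bq = 1/s = s⁻¹ (activity is decays per second).
  So Bq⁻¹ = s.
  Ω = V/A (resistance = voltage per current),
      = kg·m²·s⁻³·A⁻².
  So Ω⁻¹ = kg⁻¹·m⁻²·s³·A².
  Combining: T²·Bq⁻¹·K⁻²·Ω⁻¹·kg⁻¹ = (kg²·s⁻⁴·A⁻²) · s · K⁻² · (kg⁻¹·m⁻²·s³·A²) · kg⁻¹ = m⁻²·K⁻².
Both reduce to m⁻²·K⁻².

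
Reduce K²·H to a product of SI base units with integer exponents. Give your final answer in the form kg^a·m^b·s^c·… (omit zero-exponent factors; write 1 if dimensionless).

H = Wb/A (inductance = flux per current),
    = kg·m²·s⁻²·A⁻².
Combining: K²·H = K² · (kg·m²·s⁻²·A⁻²) = kg·m²·s⁻²·A⁻²·K².

kg·m²·s⁻²·A⁻²·K²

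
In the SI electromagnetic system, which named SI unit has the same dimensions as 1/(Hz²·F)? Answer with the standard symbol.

Hz = 1/s = s⁻¹ (frequency is cycles per second).
So Hz⁻² = s².
F = C/V (capacitance = charge per voltage),
    = A·s/(kg·m²·s⁻³·A⁻¹) (substituting C and V),
    = kg⁻¹·m⁻²·s⁴·A².
So F⁻¹ = kg·m²·s⁻⁴·A⁻².
Combining: Hz⁻²·F⁻¹ = s² · (kg·m²·s⁻⁴·A⁻²) = kg·m²·s⁻²·A⁻².
kg·m²·s⁻²·A⁻² is the base-SI form of the henry.

H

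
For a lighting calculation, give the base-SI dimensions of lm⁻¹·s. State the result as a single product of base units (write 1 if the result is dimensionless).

lm = cd·sr = cd (luminous flux; sr is dimensionless).
So lm⁻¹ = cd⁻¹.
Combining: lm⁻¹·s = cd⁻¹ · s = s·cd⁻¹.

s·cd⁻¹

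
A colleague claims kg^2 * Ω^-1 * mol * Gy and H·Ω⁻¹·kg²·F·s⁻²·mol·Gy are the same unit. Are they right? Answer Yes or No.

Left side:
  Ω = V/A (resistance = voltage per current),
      = kg·m²·s⁻³·A⁻².
  So Ω⁻¹ = kg⁻¹·m⁻²·s³·A².
  Gy = J/kg (absorbed dose = energy per mass),
      = m²·s⁻².
  Combining: kg²·Ω⁻¹·mol·Gy = kg² · (kg⁻¹·m⁻²·s³·A²) · mol · (m²·s⁻²) = kg·s·A²·mol.
Right side:
  H = Wb/A (inductance = flux per current),
      = kg·m²·s⁻²·A⁻².
  Ω = V/A (resistance = voltage per current),
      = kg·m²·s⁻³·A⁻².
  So Ω⁻¹ = kg⁻¹·m⁻²·s³·A².
  F = C/V (capacitance = charge per voltage),
      = A·s/(kg·m²·s⁻³·A⁻¹) (substituting C and V),
      = kg⁻¹·m⁻²·s⁴·A².
  Gy = J/kg (absorbed dose = energy per mass),
      = m²·s⁻².
  Combining: H·Ω⁻¹·kg²·F·s⁻²·mol·Gy = (kg·m²·s⁻²·A⁻²) · (kg⁻¹·m⁻²·s³·A²) · kg² · (kg⁻¹·m⁻²·s⁴·A²) · s⁻² · mol · (m²·s⁻²) = kg·s·A²·mol.
Both reduce to kg·s·A²·mol.

Yes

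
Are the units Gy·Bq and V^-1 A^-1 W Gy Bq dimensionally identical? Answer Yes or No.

Left side:
  Gy = J/kg (absorbed dose = energy per mass),
      = m²·s⁻².
  Bq = 1/s = s⁻¹ (activity is decays per second).
  Combining: Gy·Bq = (m²·s⁻²) · s⁻¹ = m²·s⁻³.
Right side:
  V = kg·m²·s⁻³·A⁻¹.
  So V⁻¹ = kg⁻¹·m⁻²·s³·A.
  W = kg·m²·s⁻³.
  Gy = m²·s⁻².
  Bq = s⁻¹.
  Combining: V⁻¹·A⁻¹·W·Gy·Bq = (kg⁻¹·m⁻²·s³·A) · A⁻¹ · (kg·m²·s⁻³) · (m²·s⁻²) · s⁻¹ = m²·s⁻³.
Both reduce to m²·s⁻³.

Yes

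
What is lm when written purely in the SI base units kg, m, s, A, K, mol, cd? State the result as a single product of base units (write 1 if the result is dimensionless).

lm = cd·sr = cd (luminous flux; sr is dimensionless).

cd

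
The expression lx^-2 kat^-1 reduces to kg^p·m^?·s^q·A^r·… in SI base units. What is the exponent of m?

lx = lm/m² (illuminance = luminous flux per area),
    = m⁻²·cd.
So lx⁻² = m⁴·cd⁻².
kat = mol/s = s⁻¹·mol (catalytic activity).
So kat⁻¹ = s·mol⁻¹.
Combining: lx⁻²·kat⁻¹ = (m⁴·cd⁻²) · (s·mol⁻¹) = m⁴·s·mol⁻¹·cd⁻².
The exponent of m is 4.

4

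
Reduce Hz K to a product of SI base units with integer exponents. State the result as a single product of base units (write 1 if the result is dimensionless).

Hz = s⁻¹.
Combining: Hz·K = s⁻¹ · K = s⁻¹·K.

s⁻¹·K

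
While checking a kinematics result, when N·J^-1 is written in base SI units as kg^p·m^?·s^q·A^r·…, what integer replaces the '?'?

-1

N = kg·m/s² = kg·m·s⁻² (force = mass × acceleration).
J = N·m (work = force × distance),
    = kg·m²·s⁻².
So J⁻¹ = kg⁻¹·m⁻²·s².
Combining: N·J⁻¹ = (kg·m·s⁻²) · (kg⁻¹·m⁻²·s²) = m⁻¹.
The exponent of m is -1.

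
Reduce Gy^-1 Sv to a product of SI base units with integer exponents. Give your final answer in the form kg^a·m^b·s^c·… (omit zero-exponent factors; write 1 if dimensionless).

1

Gy = J/kg (absorbed dose = energy per mass),
    = m²·s⁻².
So Gy⁻¹ = m⁻²·s².
Sv = J/kg (equivalent dose = energy per mass),
    = m²·s⁻².
Combining: Gy⁻¹·Sv = (m⁻²·s²) · (m²·s⁻²) = 1.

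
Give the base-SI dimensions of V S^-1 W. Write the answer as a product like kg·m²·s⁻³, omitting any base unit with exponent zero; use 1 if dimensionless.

V = W/A (potential = power per current),
    = kg·m²·s⁻³·A⁻¹.
S = 1/Ω (conductance is reciprocal resistance),
    = kg⁻¹·m⁻²·s³·A².
So S⁻¹ = kg·m²·s⁻³·A⁻².
W = J/s (power = energy per time),
    = kg·m²·s⁻³.
Combining: V·S⁻¹·W = (kg·m²·s⁻³·A⁻¹) · (kg·m²·s⁻³·A⁻²) · (kg·m²·s⁻³) = kg³·m⁶·s⁻⁹·A⁻³.

kg³·m⁶·s⁻⁹·A⁻³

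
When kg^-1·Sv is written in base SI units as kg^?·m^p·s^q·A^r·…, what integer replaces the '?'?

Sv = J/kg (equivalent dose = energy per mass),
    = m²·s⁻².
Combining: kg⁻¹·Sv = kg⁻¹ · (m²·s⁻²) = kg⁻¹·m²·s⁻².
The exponent of kg is -1.

-1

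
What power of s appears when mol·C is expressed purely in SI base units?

C = s·A.
Combining: mol·C = mol · (s·A) = s·A·mol.
The exponent of s is 1.

1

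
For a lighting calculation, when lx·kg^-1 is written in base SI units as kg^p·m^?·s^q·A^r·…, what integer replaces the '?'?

-2

lx = lm/m² (illuminance = luminous flux per area),
    = m⁻²·cd.
Combining: lx·kg⁻¹ = (m⁻²·cd) · kg⁻¹ = kg⁻¹·m⁻²·cd.
The exponent of m is -2.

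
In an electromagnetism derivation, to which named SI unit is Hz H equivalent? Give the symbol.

Ω

Hz = 1/s = s⁻¹ (frequency is cycles per second).
H = Wb/A (inductance = flux per current),
    = kg·m²·s⁻²·A⁻².
Combining: Hz·H = s⁻¹ · (kg·m²·s⁻²·A⁻²) = kg·m²·s⁻³·A⁻².
kg·m²·s⁻³·A⁻² is the base-SI form of the ohm.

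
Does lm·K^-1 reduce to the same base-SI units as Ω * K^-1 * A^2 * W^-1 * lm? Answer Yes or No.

Yes

Left side:
  lm = cd·sr = cd (luminous flux; sr is dimensionless).
  Combining: lm·K⁻¹ = cd · K⁻¹ = K⁻¹·cd.
Right side:
  Ω = kg·m²·s⁻³·A⁻².
  W = kg·m²·s⁻³.
  So W⁻¹ = kg⁻¹·m⁻²·s³.
  lm = cd.
  Combining: Ω·K⁻¹·A²·W⁻¹·lm = (kg·m²·s⁻³·A⁻²) · K⁻¹ · A² · (kg⁻¹·m⁻²·s³) · cd = K⁻¹·cd.
Both reduce to K⁻¹·cd.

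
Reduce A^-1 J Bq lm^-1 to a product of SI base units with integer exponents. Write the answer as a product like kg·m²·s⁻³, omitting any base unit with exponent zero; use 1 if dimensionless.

kg·m²·s⁻³·A⁻¹·cd⁻¹

J = N·m (work = force × distance),
    = kg·m²·s⁻².
Bq = 1/s = s⁻¹ (activity is decays per second).
lm = cd·sr = cd (luminous flux; sr is dimensionless).
So lm⁻¹ = cd⁻¹.
Combining: A⁻¹·J·Bq·lm⁻¹ = A⁻¹ · (kg·m²·s⁻²) · s⁻¹ · cd⁻¹ = kg·m²·s⁻³·A⁻¹·cd⁻¹.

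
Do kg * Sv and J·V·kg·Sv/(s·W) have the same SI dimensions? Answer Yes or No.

No

Left side:
  Sv = J/kg (equivalent dose = energy per mass),
      = m²·s⁻².
  Combining: kg·Sv = kg · (m²·s⁻²) = kg·m²·s⁻².
Right side:
  W = kg·m²·s⁻³.
  So W⁻¹ = kg⁻¹·m⁻²·s³.
  J = kg·m²·s⁻².
  V = kg·m²·s⁻³·A⁻¹.
  Sv = m²·s⁻².
  Combining: s⁻¹·W⁻¹·J·V·kg·Sv = s⁻¹ · (kg⁻¹·m⁻²·s³) · (kg·m²·s⁻²) · (kg·m²·s⁻³·A⁻¹) · kg · (m²·s⁻²) = kg²·m⁴·s⁻⁵·A⁻¹.
Left is kg·m²·s⁻²; right is kg²·m⁴·s⁻⁵·A⁻¹ — different.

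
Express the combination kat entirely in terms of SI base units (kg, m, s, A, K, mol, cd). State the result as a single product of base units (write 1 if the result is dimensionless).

s⁻¹·mol

kat = mol/s = s⁻¹·mol (catalytic activity).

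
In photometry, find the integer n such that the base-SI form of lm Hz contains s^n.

lm = cd.
Hz = s⁻¹.
Combining: lm·Hz = cd · s⁻¹ = s⁻¹·cd.
The exponent of s is -1.

-1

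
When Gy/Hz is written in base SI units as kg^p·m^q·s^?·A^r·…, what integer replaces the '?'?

-1

Hz = 1/s = s⁻¹ (frequency is cycles per second).
So Hz⁻¹ = s.
Gy = J/kg (absorbed dose = energy per mass),
    = m²·s⁻².
Combining: Hz⁻¹·Gy = s · (m²·s⁻²) = m²·s⁻¹.
The exponent of s is -1.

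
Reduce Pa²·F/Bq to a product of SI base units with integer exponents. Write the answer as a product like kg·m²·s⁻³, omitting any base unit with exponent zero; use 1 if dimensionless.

Bq = 1/s = s⁻¹ (activity is decays per second).
So Bq⁻¹ = s.
Pa = N/m² (pressure = force per area),
    = kg·m⁻¹·s⁻².
So Pa² = kg²·m⁻²·s⁻⁴.
F = C/V (capacitance = charge per voltage),
    = A·s/(kg·m²·s⁻³·A⁻¹) (substituting C and V),
    = kg⁻¹·m⁻²·s⁴·A².
Combining: Bq⁻¹·Pa²·F = s · (kg²·m⁻²·s⁻⁴) · (kg⁻¹·m⁻²·s⁴·A²) = kg·m⁻⁴·s·A².

kg·m⁻⁴·s·A²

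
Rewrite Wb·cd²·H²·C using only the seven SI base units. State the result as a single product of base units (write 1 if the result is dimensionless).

Wb = V·s (flux: a volt is a weber per second),
    = kg·m²·s⁻²·A⁻¹.
H = Wb/A (inductance = flux per current),
    = kg·m²·s⁻²·A⁻².
So H² = kg²·m⁴·s⁻⁴·A⁻⁴.
C = A·s = s·A (charge = current × time).
Combining: Wb·cd²·H²·C = (kg·m²·s⁻²·A⁻¹) · cd² · (kg²·m⁴·s⁻⁴·A⁻⁴) · (s·A) = kg³·m⁶·s⁻⁵·A⁻⁴·cd².

kg³·m⁶·s⁻⁵·A⁻⁴·cd²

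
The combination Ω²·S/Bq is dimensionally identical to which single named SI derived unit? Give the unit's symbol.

Ω = kg·m²·s⁻³·A⁻².
So Ω² = kg²·m⁴·s⁻⁶·A⁻⁴.
Bq = s⁻¹.
So Bq⁻¹ = s.
S = kg⁻¹·m⁻²·s³·A².
Combining: Ω²·Bq⁻¹·S = (kg²·m⁴·s⁻⁶·A⁻⁴) · s · (kg⁻¹·m⁻²·s³·A²) = kg·m²·s⁻²·A⁻².
kg·m²·s⁻²·A⁻² is the base-SI form of the henry.

H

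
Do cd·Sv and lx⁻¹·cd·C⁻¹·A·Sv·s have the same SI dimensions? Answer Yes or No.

No

Left side:
  Sv = J/kg (equivalent dose = energy per mass),
      = m²·s⁻².
  Combining: cd·Sv = cd · (m²·s⁻²) = m²·s⁻²·cd.
Right side:
  lx = lm/m² (illuminance = luminous flux per area),
      = m⁻²·cd.
  So lx⁻¹ = m²·cd⁻¹.
  C = A·s = s·A (charge = current × time).
  So C⁻¹ = s⁻¹·A⁻¹.
  Sv = J/kg (equivalent dose = energy per mass),
      = m²·s⁻².
  Combining: lx⁻¹·cd·C⁻¹·A·Sv·s = (m²·cd⁻¹) · cd · (s⁻¹·A⁻¹) · A · (m²·s⁻²) · s = m⁴·s⁻².
Left is m²·s⁻²·cd; right is m⁴·s⁻² — different.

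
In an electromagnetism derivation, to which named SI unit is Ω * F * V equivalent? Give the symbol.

Wb

Ω = kg·m²·s⁻³·A⁻².
F = kg⁻¹·m⁻²·s⁴·A².
V = kg·m²·s⁻³·A⁻¹.
Combining: Ω·F·V = (kg·m²·s⁻³·A⁻²) · (kg⁻¹·m⁻²·s⁴·A²) · (kg·m²·s⁻³·A⁻¹) = kg·m²·s⁻²·A⁻¹.
kg·m²·s⁻²·A⁻¹ is the base-SI form of the weber.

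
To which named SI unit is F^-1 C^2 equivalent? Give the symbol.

F = kg⁻¹·m⁻²·s⁴·A².
So F⁻¹ = kg·m²·s⁻⁴·A⁻².
C = s·A.
So C² = s²·A².
Combining: F⁻¹·C² = (kg·m²·s⁻⁴·A⁻²) · (s²·A²) = kg·m²·s⁻².
kg·m²·s⁻² is the base-SI form of the joule.

J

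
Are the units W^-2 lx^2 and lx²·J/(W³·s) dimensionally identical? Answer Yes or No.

Yes

Left side:
  W = kg·m²·s⁻³.
  So W⁻² = kg⁻²·m⁻⁴·s⁶.
  lx = m⁻²·cd.
  So lx² = m⁻⁴·cd².
  Combining: W⁻²·lx² = (kg⁻²·m⁻⁴·s⁶) · (m⁻⁴·cd²) = kg⁻²·m⁻⁸·s⁶·cd².
Right side:
  W = J/s (power = energy per time),
      = kg·m²·s⁻³.
  So W⁻³ = kg⁻³·m⁻⁶·s⁹.
  lx = lm/m² (illuminance = luminous flux per area),
      = m⁻²·cd.
  So lx² = m⁻⁴·cd².
  J = N·m (work = force × distance),
      = kg·m²·s⁻².
  Combining: W⁻³·lx²·J·s⁻¹ = (kg⁻³·m⁻⁶·s⁹) · (m⁻⁴·cd²) · (kg·m²·s⁻²) · s⁻¹ = kg⁻²·m⁻⁸·s⁶·cd².
Both reduce to kg⁻²·m⁻⁸·s⁶·cd².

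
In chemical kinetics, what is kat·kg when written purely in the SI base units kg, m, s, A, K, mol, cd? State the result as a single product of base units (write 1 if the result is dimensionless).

kat = mol/s = s⁻¹·mol (catalytic activity).
Combining: kat·kg = (s⁻¹·mol) · kg = kg·s⁻¹·mol.

kg·s⁻¹·mol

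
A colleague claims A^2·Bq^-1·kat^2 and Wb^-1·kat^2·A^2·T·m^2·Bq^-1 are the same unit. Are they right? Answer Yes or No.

Yes

Left side:
  Bq = 1/s = s⁻¹ (activity is decays per second).
  So Bq⁻¹ = s.
  kat = mol/s = s⁻¹·mol (catalytic activity).
  So kat² = s⁻²·mol².
  Combining: A²·Bq⁻¹·kat² = A² · s · (s⁻²·mol²) = s⁻¹·A²·mol².
Right side:
  Wb = V·s (flux: a volt is a weber per second),
      = kg·m²·s⁻²·A⁻¹.
  So Wb⁻¹ = kg⁻¹·m⁻²·s²·A.
  kat = mol/s = s⁻¹·mol (catalytic activity).
  So kat² = s⁻²·mol².
  T = Wb/m² (flux density = flux per area),
      = kg·s⁻²·A⁻¹.
  Bq = 1/s = s⁻¹ (activity is decays per second).
  So Bq⁻¹ = s.
  Combining: Wb⁻¹·kat²·A²·T·m²·Bq⁻¹ = (kg⁻¹·m⁻²·s²·A) · (s⁻²·mol²) · A² · (kg·s⁻²·A⁻¹) · m² · s = s⁻¹·A²·mol².
Both reduce to s⁻¹·A²·mol².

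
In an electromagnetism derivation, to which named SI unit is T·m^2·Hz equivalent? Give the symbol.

V

T = Wb/m² (flux density = flux per area),
    = kg·s⁻²·A⁻¹.
Hz = 1/s = s⁻¹ (frequency is cycles per second).
Combining: T·m²·Hz = (kg·s⁻²·A⁻¹) · m² · s⁻¹ = kg·m²·s⁻³·A⁻¹.
kg·m²·s⁻³·A⁻¹ is the base-SI form of the volt.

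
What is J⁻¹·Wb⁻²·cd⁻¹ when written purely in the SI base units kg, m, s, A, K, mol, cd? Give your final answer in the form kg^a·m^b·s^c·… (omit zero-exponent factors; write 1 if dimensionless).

kg⁻³·m⁻⁶·s⁶·A²·cd⁻¹

J = N·m (work = force × distance),
    = kg·m²·s⁻².
So J⁻¹ = kg⁻¹·m⁻²·s².
Wb = V·s (flux: a volt is a weber per second),
    = kg·m²·s⁻²·A⁻¹.
So Wb⁻² = kg⁻²·m⁻⁴·s⁴·A².
Combining: J⁻¹·Wb⁻²·cd⁻¹ = (kg⁻¹·m⁻²·s²) · (kg⁻²·m⁻⁴·s⁴·A²) · cd⁻¹ = kg⁻³·m⁻⁶·s⁶·A²·cd⁻¹.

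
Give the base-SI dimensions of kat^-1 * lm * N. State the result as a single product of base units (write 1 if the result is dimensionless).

kg·m·s⁻¹·mol⁻¹·cd

kat = mol/s = s⁻¹·mol (catalytic activity).
So kat⁻¹ = s·mol⁻¹.
lm = cd·sr = cd (luminous flux; sr is dimensionless).
N = kg·m/s² = kg·m·s⁻² (force = mass × acceleration).
Combining: kat⁻¹·lm·N = (s·mol⁻¹) · cd · (kg·m·s⁻²) = kg·m·s⁻¹·mol⁻¹·cd.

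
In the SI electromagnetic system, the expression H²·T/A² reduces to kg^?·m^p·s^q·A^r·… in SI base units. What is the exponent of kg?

H = kg·m²·s⁻²·A⁻².
So H² = kg²·m⁴·s⁻⁴·A⁻⁴.
T = kg·s⁻²·A⁻¹.
Combining: H²·A⁻²·T = (kg²·m⁴·s⁻⁴·A⁻⁴) · A⁻² · (kg·s⁻²·A⁻¹) = kg³·m⁴·s⁻⁶·A⁻⁷.
The exponent of kg is 3.

3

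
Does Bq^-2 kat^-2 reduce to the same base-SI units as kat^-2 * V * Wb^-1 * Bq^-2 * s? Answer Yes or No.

Yes

Left side:
  Bq = 1/s = s⁻¹ (activity is decays per second).
  So Bq⁻² = s².
  kat = mol/s = s⁻¹·mol (catalytic activity).
  So kat⁻² = s²·mol⁻².
  Combining: Bq⁻²·kat⁻² = s² · (s²·mol⁻²) = s⁴·mol⁻².
Right side:
  kat = mol/s = s⁻¹·mol (catalytic activity).
  So kat⁻² = s²·mol⁻².
  V = W/A (potential = power per current),
      = kg·m²·s⁻³·A⁻¹.
  Wb = V·s (flux: a volt is a weber per second),
      = kg·m²·s⁻²·A⁻¹.
  So Wb⁻¹ = kg⁻¹·m⁻²·s²·A.
  Bq = 1/s = s⁻¹ (activity is decays per second).
  So Bq⁻² = s².
  Combining: kat⁻²·V·Wb⁻¹·Bq⁻²·s = (s²·mol⁻²) · (kg·m²·s⁻³·A⁻¹) · (kg⁻¹·m⁻²·s²·A) · s² · s = s⁴·mol⁻².
Both reduce to s⁴·mol⁻².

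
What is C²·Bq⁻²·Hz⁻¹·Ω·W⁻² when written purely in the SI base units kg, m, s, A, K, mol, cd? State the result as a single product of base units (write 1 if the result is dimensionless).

kg⁻¹·m⁻²·s⁸

C = A·s = s·A (charge = current × time).
So C² = s²·A².
Bq = 1/s = s⁻¹ (activity is decays per second).
So Bq⁻² = s².
Hz = 1/s = s⁻¹ (frequency is cycles per second).
So Hz⁻¹ = s.
Ω = V/A (resistance = voltage per current),
    = kg·m²·s⁻³·A⁻².
W = J/s (power = energy per time),
    = kg·m²·s⁻³.
So W⁻² = kg⁻²·m⁻⁴·s⁶.
Combining: C²·Bq⁻²·Hz⁻¹·Ω·W⁻² = (s²·A²) · s² · s · (kg·m²·s⁻³·A⁻²) · (kg⁻²·m⁻⁴·s⁶) = kg⁻¹·m⁻²·s⁸.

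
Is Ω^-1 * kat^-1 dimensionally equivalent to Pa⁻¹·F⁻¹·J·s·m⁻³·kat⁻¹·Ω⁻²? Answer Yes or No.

Yes

Left side:
  Ω = V/A (resistance = voltage per current),
      = kg·m²·s⁻³·A⁻².
  So Ω⁻¹ = kg⁻¹·m⁻²·s³·A².
  kat = mol/s = s⁻¹·mol (catalytic activity).
  So kat⁻¹ = s·mol⁻¹.
  Combining: Ω⁻¹·kat⁻¹ = (kg⁻¹·m⁻²·s³·A²) · (s·mol⁻¹) = kg⁻¹·m⁻²·s⁴·A²·mol⁻¹.
Right side:
  Pa = kg·m⁻¹·s⁻².
  So Pa⁻¹ = kg⁻¹·m·s².
  F = kg⁻¹·m⁻²·s⁴·A².
  So F⁻¹ = kg·m²·s⁻⁴·A⁻².
  J = kg·m²·s⁻².
  kat = s⁻¹·mol.
  So kat⁻¹ = s·mol⁻¹.
  Ω = kg·m²·s⁻³·A⁻².
  So Ω⁻² = kg⁻²·m⁻⁴·s⁶·A⁴.
  Combining: Pa⁻¹·F⁻¹·J·s·m⁻³·kat⁻¹·Ω⁻² = (kg⁻¹·m·s²) · (kg·m²·s⁻⁴·A⁻²) · (kg·m²·s⁻²) · s · m⁻³ · (s·mol⁻¹) · (kg⁻²·m⁻⁴·s⁶·A⁴) = kg⁻¹·m⁻²·s⁴·A²·mol⁻¹.
Both reduce to kg⁻¹·m⁻²·s⁴·A²·mol⁻¹.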